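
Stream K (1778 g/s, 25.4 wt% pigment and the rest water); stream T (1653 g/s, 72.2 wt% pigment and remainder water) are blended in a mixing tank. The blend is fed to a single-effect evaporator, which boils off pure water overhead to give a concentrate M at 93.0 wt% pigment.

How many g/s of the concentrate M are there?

1769 g/s

pigment entering = 1778×0.254 + 1653×0.722 = 1645.1 g/s.
All pigment reports to M, so M = 1645.1/0.930 = 1768.9 g/s.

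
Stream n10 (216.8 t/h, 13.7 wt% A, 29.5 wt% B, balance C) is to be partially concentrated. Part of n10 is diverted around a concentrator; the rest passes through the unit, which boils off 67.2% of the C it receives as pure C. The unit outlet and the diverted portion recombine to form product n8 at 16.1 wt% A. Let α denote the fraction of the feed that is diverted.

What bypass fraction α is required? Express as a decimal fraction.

0.609

All 216.8×0.137 = 29.702 t/h of A reaches n8, so n8 = 29.702/0.161 = 184.48 t/h and vapour = 32.318 t/h.
The evaporator receives (1−α)·216.8 of feed at 0.568 C and removes 0.672 of that C:
0.672×0.568×(1−α)×216.8 = 32.318
(1−α) = 32.318/82.752 = 0.3905;  α = 0.6095.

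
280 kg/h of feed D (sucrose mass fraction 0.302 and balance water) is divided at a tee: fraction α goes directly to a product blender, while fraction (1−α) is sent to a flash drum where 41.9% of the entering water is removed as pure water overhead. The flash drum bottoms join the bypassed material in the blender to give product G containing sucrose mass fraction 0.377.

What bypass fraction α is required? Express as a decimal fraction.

All 280×0.302 = 84.56 kg/h of sucrose reaches G, so G = 84.56/0.377 = 224.3 kg/h and vapour = 55.703 kg/h.
The evaporator receives (1−α)·280 of feed at 0.698 water and removes 0.419 of that water:
0.419×0.698×(1−α)×280 = 55.703
(1−α) = 55.703/81.889 = 0.6802;  α = 0.3198.

0.320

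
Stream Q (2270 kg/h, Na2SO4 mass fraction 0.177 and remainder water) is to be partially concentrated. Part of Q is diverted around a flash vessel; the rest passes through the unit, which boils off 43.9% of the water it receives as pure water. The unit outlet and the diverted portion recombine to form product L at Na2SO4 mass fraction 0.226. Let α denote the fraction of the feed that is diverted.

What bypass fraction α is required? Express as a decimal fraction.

All 2270×0.177 = 401.79 kg/h of Na2SO4 reaches L, so L = 401.79/0.226 = 1777.8 kg/h and vapour = 492.17 kg/h.
The evaporator receives (1−α)·2270 of feed at 0.823 water and removes 0.439 of that water:
0.439×0.823×(1−α)×2270 = 492.17
(1−α) = 492.17/820.14 = 0.6001;  α = 0.3999.

0.400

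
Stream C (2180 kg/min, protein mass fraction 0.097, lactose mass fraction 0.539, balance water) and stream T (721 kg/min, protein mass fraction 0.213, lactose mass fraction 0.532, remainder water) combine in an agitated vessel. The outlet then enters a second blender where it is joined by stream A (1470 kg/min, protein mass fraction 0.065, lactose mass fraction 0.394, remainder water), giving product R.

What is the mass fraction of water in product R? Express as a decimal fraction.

Overall, product flow = 4371 kg/min.
water in = 2180×0.364 + 721×0.255 + 1470×0.541 = 1772.6 kg/min.
water fraction in R = 0.406.

0.406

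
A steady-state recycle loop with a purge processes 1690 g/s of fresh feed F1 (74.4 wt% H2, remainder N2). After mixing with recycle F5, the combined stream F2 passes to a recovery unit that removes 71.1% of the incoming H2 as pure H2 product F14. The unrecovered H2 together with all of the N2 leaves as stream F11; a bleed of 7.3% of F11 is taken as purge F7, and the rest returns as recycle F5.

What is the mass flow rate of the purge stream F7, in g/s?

N2 enters only via F1 and leaves only via the purge: 1690×0.256 = 0.073×(N2 in F11), and the recovery unit passes all N2, so N2 in F2 = N2 in F11 = 5926.6 g/s.
H2 in F2: m_A = 1690×0.744 + (1−0.073)·(1−0.711)·m_A, so m_A = 1257.4/0.7321 = 1717.5 g/s.
F11 = (1−0.711)×1717.5 + 5926.6 = 6422.9 g/s.
Purge F7 = 0.073×6422.9 = 468.87 g/s.

468.9 g/s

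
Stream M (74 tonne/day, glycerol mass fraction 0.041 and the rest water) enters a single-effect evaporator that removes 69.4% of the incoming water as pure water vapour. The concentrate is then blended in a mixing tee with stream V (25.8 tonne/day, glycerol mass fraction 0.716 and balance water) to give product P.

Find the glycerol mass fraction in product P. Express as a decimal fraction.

0.425

Vapour removed = 0.694×0.959×74 = 49.25 tonne/day; concentrate = 24.75 tonne/day.
glycerol reaching the mixer = 3.034 (from concentrate) + 25.8×0.716 = 21.507 tonne/day.
Product flow = 24.75 + 25.8 = 50.55 tonne/day; glycerol fraction = 0.425.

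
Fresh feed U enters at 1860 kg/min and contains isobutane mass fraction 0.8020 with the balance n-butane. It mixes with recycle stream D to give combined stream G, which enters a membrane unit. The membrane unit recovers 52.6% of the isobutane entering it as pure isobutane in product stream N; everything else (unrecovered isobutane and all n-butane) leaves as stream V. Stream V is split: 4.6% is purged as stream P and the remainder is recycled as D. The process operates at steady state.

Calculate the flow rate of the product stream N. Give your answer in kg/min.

1432 kg/min

isobutane in G: m_A = 1860×0.802 + (1−0.046)·(1−0.526)·m_A, so m_A = 1491.7/0.5478 = 2723.1 kg/min.
Product N = 0.526×2723.1 = 1432.3 kg/min.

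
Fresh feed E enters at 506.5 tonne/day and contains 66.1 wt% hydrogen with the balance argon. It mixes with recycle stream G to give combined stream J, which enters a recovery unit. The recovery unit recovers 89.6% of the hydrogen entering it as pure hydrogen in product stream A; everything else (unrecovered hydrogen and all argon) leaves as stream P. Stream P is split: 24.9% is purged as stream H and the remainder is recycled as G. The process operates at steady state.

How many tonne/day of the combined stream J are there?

1053 tonne/day

argon enters only via E and leaves only via the purge: 506.5×0.339 = 0.249×(argon in P), and the recovery unit passes all argon, so argon in J = argon in P = 689.57 tonne/day.
hydrogen in J: m_A = 506.5×0.661 + (1−0.249)·(1−0.896)·m_A, so m_A = 334.8/0.9219 = 363.16 tonne/day.
J = 363.16 + 689.57 = 1052.7 tonne/day.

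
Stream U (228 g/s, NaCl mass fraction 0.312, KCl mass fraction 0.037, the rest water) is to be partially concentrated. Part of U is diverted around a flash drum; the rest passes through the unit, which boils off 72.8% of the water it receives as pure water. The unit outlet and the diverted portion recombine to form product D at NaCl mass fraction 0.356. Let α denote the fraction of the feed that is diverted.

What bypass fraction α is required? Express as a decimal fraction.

0.739

All 228×0.312 = 71.136 g/s of NaCl reaches D, so D = 71.136/0.356 = 199.82 g/s and vapour = 28.18 g/s.
The evaporator receives (1−α)·228 of feed at 0.651 water and removes 0.728 of that water:
0.728×0.651×(1−α)×228 = 28.18
(1−α) = 28.18/108.06 = 0.2608;  α = 0.7392.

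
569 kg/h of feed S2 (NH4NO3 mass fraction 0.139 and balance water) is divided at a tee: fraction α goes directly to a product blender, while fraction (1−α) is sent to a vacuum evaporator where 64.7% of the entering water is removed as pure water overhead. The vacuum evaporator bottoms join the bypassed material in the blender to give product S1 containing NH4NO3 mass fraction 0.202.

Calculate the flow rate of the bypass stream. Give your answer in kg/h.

250.4 kg/h

All 569×0.139 = 79.091 kg/h of NH4NO3 reaches S1, so S1 = 79.091/0.202 = 391.54 kg/h and vapour = 177.46 kg/h.
The evaporator receives (1−α)·569 of feed at 0.861 water and removes 0.647 of that water:
0.647×0.861×(1−α)×569 = 177.46
(1−α) = 177.46/316.97 = 0.5599;  α = 0.4401.
Bypass flow = 0.4401×569 = 250.44 kg/h.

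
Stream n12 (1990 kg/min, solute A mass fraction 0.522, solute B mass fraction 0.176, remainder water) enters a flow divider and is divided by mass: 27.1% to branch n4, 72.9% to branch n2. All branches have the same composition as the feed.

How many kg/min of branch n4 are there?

539.3 kg/min

Branch n4 flow = 0.271×1990 = 539.29 kg/min.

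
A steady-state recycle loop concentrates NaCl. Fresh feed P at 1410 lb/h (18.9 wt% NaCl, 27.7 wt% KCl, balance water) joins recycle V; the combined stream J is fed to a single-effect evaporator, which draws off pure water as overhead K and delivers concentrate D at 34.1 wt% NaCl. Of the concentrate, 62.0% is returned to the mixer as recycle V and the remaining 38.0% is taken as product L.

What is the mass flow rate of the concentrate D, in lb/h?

2057 lb/h

Overall NaCl balance (none leaves overhead): NaCl in fresh feed = NaCl in product, i.e. 1410×0.189 = (1−0.620)·D·0.341.
D = 266.49/(0.341×0.380) = 2056.6 lb/h.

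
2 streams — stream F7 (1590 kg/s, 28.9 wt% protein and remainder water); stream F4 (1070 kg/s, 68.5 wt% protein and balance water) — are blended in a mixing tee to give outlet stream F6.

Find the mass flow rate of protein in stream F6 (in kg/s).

1192 kg/s

protein out = protein in = 1590×0.289 + 1070×0.685 = 1192.5 kg/s.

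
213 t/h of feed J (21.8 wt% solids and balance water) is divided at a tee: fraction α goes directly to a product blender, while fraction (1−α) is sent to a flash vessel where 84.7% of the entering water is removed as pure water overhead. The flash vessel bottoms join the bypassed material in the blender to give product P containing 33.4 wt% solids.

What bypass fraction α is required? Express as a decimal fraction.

All 213×0.218 = 46.434 t/h of solids reaches P, so P = 46.434/0.334 = 139.02 t/h and vapour = 73.976 t/h.
The evaporator receives (1−α)·213 of feed at 0.782 water and removes 0.847 of that water:
0.847×0.782×(1−α)×213 = 73.976
(1−α) = 73.976/141.08 = 0.5244;  α = 0.4756.

0.476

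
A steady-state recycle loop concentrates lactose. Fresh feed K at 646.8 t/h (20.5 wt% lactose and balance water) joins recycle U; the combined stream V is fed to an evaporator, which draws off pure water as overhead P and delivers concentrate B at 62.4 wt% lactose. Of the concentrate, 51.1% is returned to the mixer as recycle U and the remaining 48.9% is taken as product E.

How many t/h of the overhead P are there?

434.3 t/h

Overall lactose balance (none leaves overhead): lactose in fresh feed = lactose in product, i.e. 646.8×0.205 = (1−0.511)·B·0.624.
B = 132.59/(0.624×0.489) = 434.54 t/h.
Recycle U = 0.511×434.54 = 222.05 t/h.
Combined feed V = 646.8 + 222.05 = 868.85 t/h.
Overhead P = V − B = 868.85 − 434.54 = 434.31 t/h.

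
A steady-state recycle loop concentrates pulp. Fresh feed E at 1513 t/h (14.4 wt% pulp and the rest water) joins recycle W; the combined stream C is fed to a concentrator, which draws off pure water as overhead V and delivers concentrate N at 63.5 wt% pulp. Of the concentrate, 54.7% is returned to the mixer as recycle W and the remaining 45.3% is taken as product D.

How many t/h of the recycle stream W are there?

414.3 t/h

Overall pulp balance (none leaves overhead): pulp in fresh feed = pulp in product, i.e. 1513×0.144 = (1−0.547)·N·0.635.
N = 217.87/(0.635×0.453) = 757.41 t/h.
Recycle W = 0.547×757.41 = 414.3 t/h.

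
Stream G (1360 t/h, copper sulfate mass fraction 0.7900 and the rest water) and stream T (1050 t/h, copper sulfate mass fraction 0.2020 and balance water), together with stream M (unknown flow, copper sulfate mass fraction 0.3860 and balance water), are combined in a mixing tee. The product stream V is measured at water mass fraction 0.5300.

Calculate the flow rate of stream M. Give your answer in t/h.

Let M be the unknown flow. Total out = 2410 + M.
water balance: 1123.5 + 0.614·M = 0.530·(2410 + M)
(0.614 − 0.530)·M = 0.530×2410 − 1123.5 = 153.8
M = 153.8 / 0.084 = 1831 t/h

1831 t/h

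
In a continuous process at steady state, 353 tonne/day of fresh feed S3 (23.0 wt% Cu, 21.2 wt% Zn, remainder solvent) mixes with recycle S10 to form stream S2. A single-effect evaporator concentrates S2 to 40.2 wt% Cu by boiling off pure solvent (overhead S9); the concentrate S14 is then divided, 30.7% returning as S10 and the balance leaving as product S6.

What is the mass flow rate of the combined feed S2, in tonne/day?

Overall Cu balance (none leaves overhead): Cu in fresh feed = Cu in product, i.e. 353×0.230 = (1−0.307)·S14·0.402.
S14 = 81.19/(0.402×0.693) = 291.44 tonne/day.
Recycle S10 = 0.307×291.44 = 89.471 tonne/day.
Combined feed S2 = 353 + 89.471 = 442.47 tonne/day.

442.5 tonne/day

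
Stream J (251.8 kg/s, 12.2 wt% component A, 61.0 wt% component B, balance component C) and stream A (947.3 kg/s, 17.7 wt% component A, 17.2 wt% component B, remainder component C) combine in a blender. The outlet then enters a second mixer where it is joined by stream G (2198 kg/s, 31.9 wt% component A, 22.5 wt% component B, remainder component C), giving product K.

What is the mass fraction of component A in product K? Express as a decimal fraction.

Overall, product flow = 3397.1 kg/s.
component A in = 251.8×0.122 + 947.3×0.177 + 2198×0.319 = 899.55 kg/s.
component A fraction in K = 0.2648.

0.2648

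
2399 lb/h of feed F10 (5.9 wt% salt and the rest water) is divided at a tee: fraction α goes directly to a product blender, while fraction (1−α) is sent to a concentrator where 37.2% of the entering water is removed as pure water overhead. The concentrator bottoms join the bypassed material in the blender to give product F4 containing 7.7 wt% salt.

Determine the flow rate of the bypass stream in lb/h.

796.9 lb/h

All 2399×0.059 = 141.54 lb/h of salt reaches F4, so F4 = 141.54/0.077 = 1838.2 lb/h and vapour = 560.81 lb/h.
The evaporator receives (1−α)·2399 of feed at 0.941 water and removes 0.372 of that water:
0.372×0.941×(1−α)×2399 = 560.81
(1−α) = 560.81/839.77 = 0.6678;  α = 0.3322.
Bypass flow = 0.3322×2399 = 796.94 lb/h.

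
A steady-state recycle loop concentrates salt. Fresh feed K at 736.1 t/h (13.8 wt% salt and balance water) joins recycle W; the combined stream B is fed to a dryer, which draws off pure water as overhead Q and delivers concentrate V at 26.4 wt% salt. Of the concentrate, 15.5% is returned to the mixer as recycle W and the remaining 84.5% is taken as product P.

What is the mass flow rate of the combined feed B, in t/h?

Overall salt balance (none leaves overhead): salt in fresh feed = salt in product, i.e. 736.1×0.138 = (1−0.155)·V·0.264.
V = 101.58/(0.264×0.845) = 455.36 t/h.
Recycle W = 0.155×455.36 = 70.581 t/h.
Combined feed B = 736.1 + 70.581 = 806.68 t/h.

806.7 t/h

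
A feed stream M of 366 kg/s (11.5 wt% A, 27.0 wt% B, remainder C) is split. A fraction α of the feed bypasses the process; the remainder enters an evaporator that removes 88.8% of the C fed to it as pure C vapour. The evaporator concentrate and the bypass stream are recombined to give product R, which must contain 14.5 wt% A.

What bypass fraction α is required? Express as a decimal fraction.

0.621

All 366×0.115 = 42.09 kg/s of A reaches R, so R = 42.09/0.145 = 290.28 kg/s and vapour = 75.724 kg/s.
The evaporator receives (1−α)·366 of feed at 0.615 C and removes 0.888 of that C:
0.888×0.615×(1−α)×366 = 75.724
(1−α) = 75.724/199.88 = 0.3788;  α = 0.6212.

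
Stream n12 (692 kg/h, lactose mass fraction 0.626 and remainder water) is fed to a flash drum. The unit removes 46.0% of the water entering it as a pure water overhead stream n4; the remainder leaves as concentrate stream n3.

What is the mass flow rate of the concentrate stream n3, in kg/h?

572.9 kg/h

water entering = 692×0.374 = 258.81 kg/h; overhead removed = 0.460×258.81 = 119.05 kg/h.
Concentrate = 692 − 119.05 = 572.95 kg/h.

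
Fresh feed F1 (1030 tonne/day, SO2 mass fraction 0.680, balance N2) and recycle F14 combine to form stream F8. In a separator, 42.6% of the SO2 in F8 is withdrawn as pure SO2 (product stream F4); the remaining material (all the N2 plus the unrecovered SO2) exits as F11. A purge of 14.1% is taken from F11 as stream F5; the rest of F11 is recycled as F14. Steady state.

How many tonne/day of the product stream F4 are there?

SO2 in F8: m_A = 1030×0.680 + (1−0.141)·(1−0.426)·m_A, so m_A = 700.4/0.5069 = 1381.6 tonne/day.
Product F4 = 0.426×1381.6 = 588.58 tonne/day.

588.6 tonne/day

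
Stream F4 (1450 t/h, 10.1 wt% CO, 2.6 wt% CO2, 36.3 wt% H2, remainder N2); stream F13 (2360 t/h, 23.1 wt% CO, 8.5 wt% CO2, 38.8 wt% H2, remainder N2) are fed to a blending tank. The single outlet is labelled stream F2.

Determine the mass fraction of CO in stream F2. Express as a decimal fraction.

Total flow out = 1450 + 2360 = 3810 t/h.
CO in = 1450×0.101 + 2360×0.231 = 691.61 t/h.
CO mass fraction in F2 = 691.61/3810 = 0.182.

0.182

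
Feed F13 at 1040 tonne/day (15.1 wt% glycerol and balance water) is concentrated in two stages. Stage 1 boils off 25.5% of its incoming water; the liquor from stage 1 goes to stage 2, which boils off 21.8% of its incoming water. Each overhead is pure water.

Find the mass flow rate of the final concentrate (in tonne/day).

671.4 tonne/day

water in feed = 1040×0.849 = 882.96 tonne/day.
After stage 1: water left = (1−0.255)×882.96 = 657.81; stream total = 814.85 tonne/day.
After stage 2: water left = (1−0.218)×657.81 = 514.4; final concentrate = 671.44 tonne/day.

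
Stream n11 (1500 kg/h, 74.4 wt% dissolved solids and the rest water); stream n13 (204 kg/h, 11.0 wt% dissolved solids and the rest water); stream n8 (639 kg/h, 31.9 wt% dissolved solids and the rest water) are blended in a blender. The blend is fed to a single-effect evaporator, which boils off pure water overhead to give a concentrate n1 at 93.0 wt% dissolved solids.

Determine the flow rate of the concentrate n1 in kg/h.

1443 kg/h

dissolved solids entering = 1500×0.744 + 204×0.110 + 639×0.319 = 1342.3 kg/h.
All dissolved solids reports to n1, so n1 = 1342.3/0.930 = 1443.3 kg/h.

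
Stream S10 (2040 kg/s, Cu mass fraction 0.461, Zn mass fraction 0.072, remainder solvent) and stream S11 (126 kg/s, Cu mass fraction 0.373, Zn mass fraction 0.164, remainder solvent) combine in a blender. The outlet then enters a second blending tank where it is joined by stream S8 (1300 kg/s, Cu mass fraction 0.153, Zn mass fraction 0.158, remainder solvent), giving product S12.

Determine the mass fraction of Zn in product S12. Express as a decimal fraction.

0.108

Overall, product flow = 3466 kg/s.
Zn in = 2040×0.072 + 126×0.164 + 1300×0.158 = 372.94 kg/s.
Zn fraction in S12 = 0.108.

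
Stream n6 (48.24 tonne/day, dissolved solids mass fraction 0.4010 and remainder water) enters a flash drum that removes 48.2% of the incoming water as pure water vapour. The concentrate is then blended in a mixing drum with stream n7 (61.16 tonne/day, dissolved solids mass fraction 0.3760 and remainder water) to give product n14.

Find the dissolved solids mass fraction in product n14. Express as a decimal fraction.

0.4435

Vapour removed = 0.482×0.599×48.24 = 13.928 tonne/day; concentrate = 34.312 tonne/day.
dissolved solids reaching the mixer = 19.344 (from concentrate) + 61.16×0.376 = 42.34 tonne/day.
Product flow = 34.312 + 61.16 = 95.472 tonne/day; dissolved solids fraction = 0.4435.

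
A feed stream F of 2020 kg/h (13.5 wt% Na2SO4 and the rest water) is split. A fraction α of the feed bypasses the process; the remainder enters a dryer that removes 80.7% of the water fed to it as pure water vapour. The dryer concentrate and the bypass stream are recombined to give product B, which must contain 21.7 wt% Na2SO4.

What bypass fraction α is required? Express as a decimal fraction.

0.459

All 2020×0.135 = 272.7 kg/h of Na2SO4 reaches B, so B = 272.7/0.217 = 1256.7 kg/h and vapour = 763.32 kg/h.
The evaporator receives (1−α)·2020 of feed at 0.865 water and removes 0.807 of that water:
0.807×0.865×(1−α)×2020 = 763.32
(1−α) = 763.32/1410.1 = 0.5413;  α = 0.4587.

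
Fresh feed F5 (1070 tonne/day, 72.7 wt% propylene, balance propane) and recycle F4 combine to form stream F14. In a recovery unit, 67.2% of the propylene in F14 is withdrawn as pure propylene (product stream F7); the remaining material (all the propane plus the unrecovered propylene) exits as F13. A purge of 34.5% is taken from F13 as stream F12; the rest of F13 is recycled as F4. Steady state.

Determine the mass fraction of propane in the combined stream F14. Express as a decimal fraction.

propane enters only via F5 and leaves only via the purge: 1070×0.273 = 0.345×(propane in F13), and the recovery unit passes all propane, so propane in F14 = propane in F13 = 846.7 tonne/day.
propylene in F14: m_A = 1070×0.727 + (1−0.345)·(1−0.672)·m_A, so m_A = 777.89/0.7852 = 990.74 tonne/day.
F14 = 990.74 + 846.7 = 1837.4 tonne/day.
propane fraction in F14 = 846.7/1837.4 = 0.461.

0.461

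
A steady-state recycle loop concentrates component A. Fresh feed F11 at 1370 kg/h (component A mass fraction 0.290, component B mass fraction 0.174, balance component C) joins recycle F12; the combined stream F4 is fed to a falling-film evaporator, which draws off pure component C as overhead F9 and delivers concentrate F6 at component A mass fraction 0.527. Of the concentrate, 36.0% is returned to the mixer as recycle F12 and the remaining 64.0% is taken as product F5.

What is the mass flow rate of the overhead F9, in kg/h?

Overall component A balance (none leaves overhead): component A in fresh feed = component A in product, i.e. 1370×0.290 = (1−0.360)·F6·0.527.
F6 = 397.3/(0.527×0.640) = 1178 kg/h.
Recycle F12 = 0.360×1178 = 424.06 kg/h.
Combined feed F4 = 1370 + 424.06 = 1794.1 kg/h.
Overhead F9 = F4 − F6 = 1794.1 − 1178 = 616.11 kg/h.

616.1 kg/h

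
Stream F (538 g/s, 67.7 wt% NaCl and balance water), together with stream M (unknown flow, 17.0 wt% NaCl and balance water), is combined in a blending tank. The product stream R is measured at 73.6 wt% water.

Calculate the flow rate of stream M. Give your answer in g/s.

Let M be the unknown flow. Total out = 538 + M.
water balance: 173.77 + 0.830·M = 0.736·(538 + M)
(0.830 − 0.736)·M = 0.736×538 − 173.77 = 222.19
M = 222.19 / 0.094 = 2363.8 g/s

2364 g/s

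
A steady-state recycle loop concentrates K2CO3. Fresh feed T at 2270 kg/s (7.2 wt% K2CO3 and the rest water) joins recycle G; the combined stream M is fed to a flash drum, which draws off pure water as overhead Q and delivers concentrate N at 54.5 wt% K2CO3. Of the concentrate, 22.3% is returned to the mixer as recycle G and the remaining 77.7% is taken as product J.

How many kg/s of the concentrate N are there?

Overall K2CO3 balance (none leaves overhead): K2CO3 in fresh feed = K2CO3 in product, i.e. 2270×0.072 = (1−0.223)·N·0.545.
N = 163.44/(0.545×0.777) = 385.96 kg/s.

386 kg/s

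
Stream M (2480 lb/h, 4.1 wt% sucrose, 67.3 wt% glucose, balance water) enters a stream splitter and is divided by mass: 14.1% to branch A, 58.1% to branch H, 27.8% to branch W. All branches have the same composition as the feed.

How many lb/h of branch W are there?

689.4 lb/h

Branch W flow = 0.278×2480 = 689.44 lb/h.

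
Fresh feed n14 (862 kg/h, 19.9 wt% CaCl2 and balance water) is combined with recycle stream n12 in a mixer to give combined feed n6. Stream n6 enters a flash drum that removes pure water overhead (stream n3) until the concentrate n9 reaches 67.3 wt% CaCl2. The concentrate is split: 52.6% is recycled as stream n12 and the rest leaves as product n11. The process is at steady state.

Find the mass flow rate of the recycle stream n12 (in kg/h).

Overall CaCl2 balance (none leaves overhead): CaCl2 in fresh feed = CaCl2 in product, i.e. 862×0.199 = (1−0.526)·n9·0.673.
n9 = 171.54/(0.673×0.474) = 537.73 kg/h.
Recycle n12 = 0.526×537.73 = 282.85 kg/h.

282.8 kg/h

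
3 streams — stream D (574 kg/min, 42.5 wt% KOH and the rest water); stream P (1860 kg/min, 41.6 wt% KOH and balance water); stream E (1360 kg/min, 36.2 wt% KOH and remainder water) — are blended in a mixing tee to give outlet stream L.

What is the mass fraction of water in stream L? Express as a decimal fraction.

0.6020

Total flow out = 574 + 1860 + 1360 = 3794 kg/min.
water in = 574×0.575 + 1860×0.584 + 1360×0.638 = 2284 kg/min.
water mass fraction in L = 2284/3794 = 0.6020.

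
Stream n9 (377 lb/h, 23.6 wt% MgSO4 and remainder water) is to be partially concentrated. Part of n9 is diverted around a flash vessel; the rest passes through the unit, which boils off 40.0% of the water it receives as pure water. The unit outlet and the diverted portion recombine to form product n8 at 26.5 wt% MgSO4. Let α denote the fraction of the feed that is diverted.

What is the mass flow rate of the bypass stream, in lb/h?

All 377×0.236 = 88.972 lb/h of MgSO4 reaches n8, so n8 = 88.972/0.265 = 335.74 lb/h and vapour = 41.257 lb/h.
The evaporator receives (1−α)·377 of feed at 0.764 water and removes 0.400 of that water:
0.400×0.764×(1−α)×377 = 41.257
(1−α) = 41.257/115.21 = 0.3581;  α = 0.6419.
Bypass flow = 0.6419×377 = 242 lb/h.

242 lb/h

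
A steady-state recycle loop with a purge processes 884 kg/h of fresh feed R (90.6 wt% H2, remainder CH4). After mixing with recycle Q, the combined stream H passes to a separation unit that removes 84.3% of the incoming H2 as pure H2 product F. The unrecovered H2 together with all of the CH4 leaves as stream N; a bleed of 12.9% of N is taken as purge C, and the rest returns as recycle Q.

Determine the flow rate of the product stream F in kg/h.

H2 in H: m_A = 884×0.906 + (1−0.129)·(1−0.843)·m_A, so m_A = 800.9/0.8633 = 927.77 kg/h.
Product F = 0.843×927.77 = 782.11 kg/h.

782.1 kg/h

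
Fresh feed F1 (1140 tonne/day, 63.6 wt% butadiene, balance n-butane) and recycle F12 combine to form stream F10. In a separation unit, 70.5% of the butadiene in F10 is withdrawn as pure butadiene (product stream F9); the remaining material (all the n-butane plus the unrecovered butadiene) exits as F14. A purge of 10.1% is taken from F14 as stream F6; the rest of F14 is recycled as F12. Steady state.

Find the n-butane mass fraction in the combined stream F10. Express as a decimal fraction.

n-butane enters only via F1 and leaves only via the purge: 1140×0.364 = 0.101×(n-butane in F14), and the separation unit passes all n-butane, so n-butane in F10 = n-butane in F14 = 4108.5 tonne/day.
butadiene in F10: m_A = 1140×0.636 + (1−0.101)·(1−0.705)·m_A, so m_A = 725.04/0.7348 = 986.72 tonne/day.
F10 = 986.72 + 4108.5 = 5095.2 tonne/day.
n-butane fraction in F10 = 4108.5/5095.2 = 0.8063.

0.8063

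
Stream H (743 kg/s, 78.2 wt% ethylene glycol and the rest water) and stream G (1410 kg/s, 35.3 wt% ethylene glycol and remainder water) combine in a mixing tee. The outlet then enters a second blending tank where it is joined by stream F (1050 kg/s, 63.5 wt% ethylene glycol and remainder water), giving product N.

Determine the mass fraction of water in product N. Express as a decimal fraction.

0.455

Overall, product flow = 3203 kg/s.
water in = 743×0.218 + 1410×0.647 + 1050×0.365 = 1457.5 kg/s.
water fraction in N = 0.455.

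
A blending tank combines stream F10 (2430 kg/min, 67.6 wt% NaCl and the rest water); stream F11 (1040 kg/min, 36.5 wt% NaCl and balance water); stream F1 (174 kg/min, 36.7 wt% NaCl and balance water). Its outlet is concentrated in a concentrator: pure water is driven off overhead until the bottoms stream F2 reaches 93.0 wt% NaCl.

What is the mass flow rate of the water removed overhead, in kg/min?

NaCl entering = 2430×0.676 + 1040×0.365 + 174×0.367 = 2086.1 kg/min.
All NaCl reports to F2, so F2 = 2086.1/0.930 = 2243.2 kg/min.
Total feed = 3644 kg/min; overhead = 3644 − 2243.2 = 1400.8 kg/min.

1401 kg/min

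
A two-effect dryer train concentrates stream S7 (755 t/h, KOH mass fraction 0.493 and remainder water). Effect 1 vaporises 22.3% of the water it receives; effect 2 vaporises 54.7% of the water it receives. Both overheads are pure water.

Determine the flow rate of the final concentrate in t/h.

506.9 t/h

water in feed = 755×0.507 = 382.79 t/h.
After stage 1: water left = (1−0.223)×382.79 = 297.42; stream total = 669.64 t/h.
After stage 2: water left = (1−0.547)×297.42 = 134.73; final concentrate = 506.95 t/h.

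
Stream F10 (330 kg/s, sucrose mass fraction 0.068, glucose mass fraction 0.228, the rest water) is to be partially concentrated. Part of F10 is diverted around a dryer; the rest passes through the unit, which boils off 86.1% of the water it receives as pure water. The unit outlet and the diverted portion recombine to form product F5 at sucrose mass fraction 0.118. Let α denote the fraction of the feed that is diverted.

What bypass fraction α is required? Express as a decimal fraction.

0.301

All 330×0.068 = 22.44 kg/s of sucrose reaches F5, so F5 = 22.44/0.118 = 190.17 kg/s and vapour = 139.83 kg/s.
The evaporator receives (1−α)·330 of feed at 0.704 water and removes 0.861 of that water:
0.861×0.704×(1−α)×330 = 139.83
(1−α) = 139.83/200.03 = 0.6991;  α = 0.3009.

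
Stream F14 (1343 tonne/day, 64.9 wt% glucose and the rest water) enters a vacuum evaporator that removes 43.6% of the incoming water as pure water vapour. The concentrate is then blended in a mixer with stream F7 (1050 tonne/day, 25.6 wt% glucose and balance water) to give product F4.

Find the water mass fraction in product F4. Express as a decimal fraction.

Vapour removed = 0.436×0.351×1343 = 205.53 tonne/day; concentrate = 1137.5 tonne/day.
water reaching the mixer = 265.87 (from concentrate) + 1050×0.744 = 1047.1 tonne/day.
Product flow = 1137.5 + 1050 = 2187.5 tonne/day; water fraction = 0.479.

0.479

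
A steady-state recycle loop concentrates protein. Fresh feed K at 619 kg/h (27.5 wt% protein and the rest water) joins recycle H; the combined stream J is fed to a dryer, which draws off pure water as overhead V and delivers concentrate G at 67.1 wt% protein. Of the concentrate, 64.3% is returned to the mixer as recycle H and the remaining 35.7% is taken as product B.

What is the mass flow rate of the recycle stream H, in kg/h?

456.9 kg/h

Overall protein balance (none leaves overhead): protein in fresh feed = protein in product, i.e. 619×0.275 = (1−0.643)·G·0.671.
G = 170.23/(0.671×0.357) = 710.61 kg/h.
Recycle H = 0.643×710.61 = 456.92 kg/h.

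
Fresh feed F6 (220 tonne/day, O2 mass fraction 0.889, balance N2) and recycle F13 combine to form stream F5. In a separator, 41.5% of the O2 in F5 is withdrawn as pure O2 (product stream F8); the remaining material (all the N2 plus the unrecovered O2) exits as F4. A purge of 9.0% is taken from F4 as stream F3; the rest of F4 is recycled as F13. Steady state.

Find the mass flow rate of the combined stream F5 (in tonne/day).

N2 enters only via F6 and leaves only via the purge: 220×0.111 = 0.090×(N2 in F4), and the separator passes all N2, so N2 in F5 = N2 in F4 = 271.33 tonne/day.
O2 in F5: m_A = 220×0.889 + (1−0.090)·(1−0.415)·m_A, so m_A = 195.58/0.4677 = 418.22 tonne/day.
F5 = 418.22 + 271.33 = 689.55 tonne/day.

689.6 tonne/day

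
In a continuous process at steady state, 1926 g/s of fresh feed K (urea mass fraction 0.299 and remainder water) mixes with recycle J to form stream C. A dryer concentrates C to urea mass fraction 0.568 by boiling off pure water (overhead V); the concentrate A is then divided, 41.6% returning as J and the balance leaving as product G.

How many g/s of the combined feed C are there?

2648 g/s

Overall urea balance (none leaves overhead): urea in fresh feed = urea in product, i.e. 1926×0.299 = (1−0.416)·A·0.568.
A = 575.87/(0.568×0.584) = 1736.1 g/s.
Recycle J = 0.416×1736.1 = 722.2 g/s.
Combined feed C = 1926 + 722.2 = 2648.2 g/s.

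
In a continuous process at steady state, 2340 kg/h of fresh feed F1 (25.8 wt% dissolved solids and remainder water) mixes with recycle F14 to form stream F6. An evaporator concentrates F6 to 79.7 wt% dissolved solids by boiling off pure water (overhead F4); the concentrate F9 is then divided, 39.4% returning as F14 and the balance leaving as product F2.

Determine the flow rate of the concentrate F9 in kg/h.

Overall dissolved solids balance (none leaves overhead): dissolved solids in fresh feed = dissolved solids in product, i.e. 2340×0.258 = (1−0.394)·F9·0.797.
F9 = 603.72/(0.797×0.606) = 1250 kg/h.

1250 kg/h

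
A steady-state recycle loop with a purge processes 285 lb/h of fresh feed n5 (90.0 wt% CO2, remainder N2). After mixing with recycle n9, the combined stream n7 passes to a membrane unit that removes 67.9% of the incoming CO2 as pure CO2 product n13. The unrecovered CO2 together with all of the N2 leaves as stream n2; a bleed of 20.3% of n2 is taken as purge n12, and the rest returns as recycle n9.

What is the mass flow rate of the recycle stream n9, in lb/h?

200.1 lb/h

N2 enters only via n5 and leaves only via the purge: 285×0.100 = 0.203×(N2 in n2), and the membrane unit passes all N2, so N2 in n7 = N2 in n2 = 140.39 lb/h.
CO2 in n7: m_A = 285×0.900 + (1−0.203)·(1−0.679)·m_A, so m_A = 256.5/0.7442 = 344.68 lb/h.
n2 = (1−0.679)×344.68 + 140.39 = 251.04 lb/h.
Recycle n9 = (1−0.203)×251.04 = 200.08 lb/h.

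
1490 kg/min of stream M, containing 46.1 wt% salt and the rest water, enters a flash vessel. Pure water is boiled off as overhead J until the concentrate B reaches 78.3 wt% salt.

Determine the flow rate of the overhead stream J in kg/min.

salt is conserved: 1490×0.461 = 686.89 kg/min all reports to the concentrate.
Concentrate = 686.89/(target fraction) = 877.25 kg/min.
Overhead = 1490 − 877.25 = 612.75 kg/min.

612.7 kg/min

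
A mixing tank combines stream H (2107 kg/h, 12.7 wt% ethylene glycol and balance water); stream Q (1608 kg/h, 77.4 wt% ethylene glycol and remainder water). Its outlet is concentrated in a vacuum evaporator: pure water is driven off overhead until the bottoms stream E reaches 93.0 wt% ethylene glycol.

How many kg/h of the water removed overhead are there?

ethylene glycol entering = 2107×0.127 + 1608×0.774 = 1512.2 kg/h.
All ethylene glycol reports to E, so E = 1512.2/0.930 = 1626 kg/h.
Total feed = 3715 kg/h; overhead = 3715 − 1626 = 2089 kg/h.

2089 kg/h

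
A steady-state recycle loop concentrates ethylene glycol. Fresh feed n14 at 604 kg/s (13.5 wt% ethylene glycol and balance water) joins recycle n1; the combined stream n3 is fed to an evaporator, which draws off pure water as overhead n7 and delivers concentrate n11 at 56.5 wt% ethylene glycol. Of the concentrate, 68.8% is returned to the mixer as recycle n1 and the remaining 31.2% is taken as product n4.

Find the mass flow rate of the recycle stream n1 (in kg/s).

Overall ethylene glycol balance (none leaves overhead): ethylene glycol in fresh feed = ethylene glycol in product, i.e. 604×0.135 = (1−0.688)·n11·0.565.
n11 = 81.54/(0.565×0.312) = 462.56 kg/s.
Recycle n1 = 0.688×462.56 = 318.24 kg/s.

318.2 kg/s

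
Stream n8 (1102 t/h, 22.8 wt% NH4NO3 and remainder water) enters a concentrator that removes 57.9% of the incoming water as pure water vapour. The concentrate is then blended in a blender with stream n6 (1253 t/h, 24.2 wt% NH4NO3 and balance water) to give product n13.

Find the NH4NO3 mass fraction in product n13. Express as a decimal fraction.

Vapour removed = 0.579×0.772×1102 = 492.58 t/h; concentrate = 609.42 t/h.
NH4NO3 reaching the mixer = 251.26 (from concentrate) + 1253×0.242 = 554.48 t/h.
Product flow = 609.42 + 1253 = 1862.4 t/h; NH4NO3 fraction = 0.298.

0.298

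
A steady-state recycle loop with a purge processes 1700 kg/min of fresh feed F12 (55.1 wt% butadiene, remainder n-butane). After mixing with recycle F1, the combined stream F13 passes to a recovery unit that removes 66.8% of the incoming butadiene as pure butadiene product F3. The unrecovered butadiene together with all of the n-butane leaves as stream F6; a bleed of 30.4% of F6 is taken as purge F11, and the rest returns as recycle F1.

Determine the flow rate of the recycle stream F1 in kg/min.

2029 kg/min

n-butane enters only via F12 and leaves only via the purge: 1700×0.449 = 0.304×(n-butane in F6), and the recovery unit passes all n-butane, so n-butane in F13 = n-butane in F6 = 2510.9 kg/min.
butadiene in F13: m_A = 1700×0.551 + (1−0.304)·(1−0.668)·m_A, so m_A = 936.7/0.7689 = 1218.2 kg/min.
F6 = (1−0.668)×1218.2 + 2510.9 = 2915.3 kg/min.
Recycle F1 = (1−0.304)×2915.3 = 2029 kg/min.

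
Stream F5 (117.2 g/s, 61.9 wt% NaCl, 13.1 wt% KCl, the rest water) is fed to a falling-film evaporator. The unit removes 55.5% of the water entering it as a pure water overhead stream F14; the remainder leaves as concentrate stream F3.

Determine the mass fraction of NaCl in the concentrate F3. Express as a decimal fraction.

0.7187

NaCl is not removed: 117.2×0.619 = 72.547 g/s of NaCl enters F3.
water entering = 117.2×0.250 = 29.3 g/s; overhead removed = 0.555×29.3 = 16.262 g/s.
Concentrate = 117.2 − 16.262 = 100.94 g/s.
Mass fraction = 72.547/100.94 = 0.7187.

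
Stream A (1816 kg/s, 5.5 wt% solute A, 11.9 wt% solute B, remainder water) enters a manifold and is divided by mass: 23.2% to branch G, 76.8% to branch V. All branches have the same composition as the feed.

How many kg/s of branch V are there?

1395 kg/s

Branch V flow = 0.768×1816 = 1394.7 kg/s.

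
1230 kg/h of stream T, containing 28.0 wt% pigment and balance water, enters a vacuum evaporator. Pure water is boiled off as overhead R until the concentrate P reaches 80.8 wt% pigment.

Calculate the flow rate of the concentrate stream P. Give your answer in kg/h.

426.2 kg/h

pigment is conserved: 1230×0.280 = 344.4 kg/h all reports to the concentrate.
Concentrate = 344.4/(target fraction) = 426.24 kg/h.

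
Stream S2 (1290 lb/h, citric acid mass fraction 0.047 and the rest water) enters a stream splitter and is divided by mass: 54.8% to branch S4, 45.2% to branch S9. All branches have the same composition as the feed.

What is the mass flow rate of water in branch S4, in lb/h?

673.7 lb/h

Branch S4 total = 0.548×1290 = 706.92 lb/h.
water in S4 = 0.953×706.92 = 673.69 lb/h.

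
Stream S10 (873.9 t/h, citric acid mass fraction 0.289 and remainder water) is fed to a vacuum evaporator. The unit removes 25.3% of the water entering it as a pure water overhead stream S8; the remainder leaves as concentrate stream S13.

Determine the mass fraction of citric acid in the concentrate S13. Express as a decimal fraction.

citric acid is not removed: 873.9×0.289 = 252.56 t/h of citric acid enters S13.
water entering = 873.9×0.711 = 621.34 t/h; overhead removed = 0.253×621.34 = 157.2 t/h.
Concentrate = 873.9 − 157.2 = 716.7 t/h.
Mass fraction = 252.56/716.7 = 0.352.

0.352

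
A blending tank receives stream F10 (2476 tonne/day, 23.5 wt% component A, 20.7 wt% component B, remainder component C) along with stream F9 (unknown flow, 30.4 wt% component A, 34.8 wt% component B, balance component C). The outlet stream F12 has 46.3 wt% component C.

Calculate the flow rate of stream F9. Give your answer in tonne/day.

2045 tonne/day

Let F9 be the unknown flow. Total out = 2476 + F9.
component C balance: 1381.6 + 0.348·F9 = 0.463·(2476 + F9)
(0.348 − 0.463)·F9 = 0.463×2476 − 1381.6 = -235.22
F9 = -235.22 / -0.115 = 2045.4 tonne/day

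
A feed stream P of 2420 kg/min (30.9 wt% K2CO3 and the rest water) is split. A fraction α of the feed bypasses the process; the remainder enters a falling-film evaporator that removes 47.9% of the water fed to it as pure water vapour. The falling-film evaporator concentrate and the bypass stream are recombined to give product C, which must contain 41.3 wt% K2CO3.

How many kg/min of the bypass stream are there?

578.9 kg/min

All 2420×0.309 = 747.78 kg/min of K2CO3 reaches C, so C = 747.78/0.413 = 1810.6 kg/min and vapour = 609.39 kg/min.
The evaporator receives (1−α)·2420 of feed at 0.691 water and removes 0.479 of that water:
0.479×0.691×(1−α)×2420 = 609.39
(1−α) = 609.39/800.99 = 0.7608;  α = 0.2392.
Bypass flow = 0.2392×2420 = 578.87 kg/min.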